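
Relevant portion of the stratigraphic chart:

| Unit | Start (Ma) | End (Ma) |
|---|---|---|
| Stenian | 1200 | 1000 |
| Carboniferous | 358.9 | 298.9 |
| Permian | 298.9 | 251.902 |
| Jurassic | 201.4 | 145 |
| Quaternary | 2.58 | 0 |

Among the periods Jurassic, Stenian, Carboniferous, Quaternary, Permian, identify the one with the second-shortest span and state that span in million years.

Start − end for each: Jurassic 201.4 − 145 = 56.4; Stenian 1200 − 1000 = 200; Carboniferous 358.9 − 298.9 = 60; Quaternary 2.58 − 0 = 2.58; Permian 298.9 − 251.902 = 46.998.
Ranking these from shortest: Quaternary < Permian < Jurassic < Carboniferous < Stenian.
Position 2 in that ranking is Permian, which lasted 46.998 Myr.

Permian, 46.998 million years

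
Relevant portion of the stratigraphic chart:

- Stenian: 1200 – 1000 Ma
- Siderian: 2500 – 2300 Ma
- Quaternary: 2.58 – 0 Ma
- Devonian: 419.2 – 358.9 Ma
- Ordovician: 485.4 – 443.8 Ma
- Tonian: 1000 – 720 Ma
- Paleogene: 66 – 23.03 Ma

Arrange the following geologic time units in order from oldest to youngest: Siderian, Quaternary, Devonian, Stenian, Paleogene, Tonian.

Siderian → Stenian → Tonian → Devonian → Paleogene → Quaternary

Sorting by start age (descending Ma, since larger Ma = older): Siderian start 2500, Stenian start 1200, Tonian start 1000, Devonian start 419.2, Paleogene start 66, Quaternary start 2.58.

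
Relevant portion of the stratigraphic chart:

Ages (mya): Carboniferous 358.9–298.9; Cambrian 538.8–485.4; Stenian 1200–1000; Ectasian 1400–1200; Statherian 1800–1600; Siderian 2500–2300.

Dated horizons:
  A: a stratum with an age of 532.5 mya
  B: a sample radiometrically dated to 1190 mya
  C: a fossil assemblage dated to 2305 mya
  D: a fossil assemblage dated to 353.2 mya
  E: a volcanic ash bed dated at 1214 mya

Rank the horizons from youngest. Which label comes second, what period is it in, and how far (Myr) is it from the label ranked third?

A, in the Cambrian; 657.5 million years to B

Sorted youngest-first by Ma: D (353.2), A (532.5), B (1190), E (1214), C (2305).
The second youngest is A at 532.5 Ma, which lies in 538.8–485.4 Ma: the Cambrian.
The third youngest is B at 1190 Ma; separation = |532.5 − 1190| = 657.5 Myr.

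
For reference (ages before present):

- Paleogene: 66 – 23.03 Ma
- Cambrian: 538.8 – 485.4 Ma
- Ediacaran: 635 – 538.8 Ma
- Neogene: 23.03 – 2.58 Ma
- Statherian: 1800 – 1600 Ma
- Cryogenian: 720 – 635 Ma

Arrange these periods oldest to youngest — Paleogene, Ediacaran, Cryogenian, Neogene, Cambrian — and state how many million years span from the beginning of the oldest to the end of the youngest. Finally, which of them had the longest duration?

Cryogenian → Ediacaran → Cambrian → Paleogene → Neogene; total span 717.42 Myr; longest is Ediacaran

From the excerpt: Paleogene 66–23.03; Ediacaran 635–538.8; Cryogenian 720–635; Neogene 23.03–2.58; Cambrian 538.8–485.4 (Ma).
Larger Ma is earlier, so the oldest is Cryogenian and the youngest is Neogene; oldest to youngest: Cryogenian, Ediacaran, Cambrian, Paleogene, Neogene.
Oldest start 720 minus youngest end 2.58 gives 717.42 Myr overall.
Individual lengths (start − end): Ediacaran 96.2; Cryogenian 85; Neogene 20.45; Cambrian 53.4; Paleogene 42.97. The largest is Ediacaran at 96.2 Myr.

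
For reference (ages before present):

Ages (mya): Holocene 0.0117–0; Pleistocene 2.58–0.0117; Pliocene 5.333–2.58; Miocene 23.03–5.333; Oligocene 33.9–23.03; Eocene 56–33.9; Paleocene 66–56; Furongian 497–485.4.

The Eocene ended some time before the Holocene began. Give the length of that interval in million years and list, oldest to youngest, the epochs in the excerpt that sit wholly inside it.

33.8883 million years; Oligocene, Miocene, Pliocene, Pleistocene

End of Eocene = 33.9 Ma; start of Holocene = 0.0117 Ma.
Gap = 33.9 − 0.0117 = 33.8883 Myr.
Epochs wholly inside 33.9–0.0117 Ma: Oligocene (33.9–23.03), Miocene (23.03–5.333), Pliocene (5.333–2.58), Pleistocene (2.58–0.0117).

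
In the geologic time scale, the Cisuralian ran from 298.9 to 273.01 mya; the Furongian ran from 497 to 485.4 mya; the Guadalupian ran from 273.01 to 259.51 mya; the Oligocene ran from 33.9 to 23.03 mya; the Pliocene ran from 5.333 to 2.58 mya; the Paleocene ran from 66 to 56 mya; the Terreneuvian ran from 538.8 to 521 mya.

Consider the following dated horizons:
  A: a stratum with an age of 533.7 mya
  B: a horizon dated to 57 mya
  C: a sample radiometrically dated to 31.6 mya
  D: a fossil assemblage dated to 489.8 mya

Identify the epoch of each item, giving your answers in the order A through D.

A — Terreneuvian; B — Paleocene; C — Oligocene; D — Furongian

Match each age against the start–end ranges in the excerpt: A = 533.7 Ma → Terreneuvian (538.8–521); B = 57 Ma → Paleocene (66–56); C = 31.6 Ma → Oligocene (33.9–23.03); D = 489.8 Ma → Furongian (497–485.4).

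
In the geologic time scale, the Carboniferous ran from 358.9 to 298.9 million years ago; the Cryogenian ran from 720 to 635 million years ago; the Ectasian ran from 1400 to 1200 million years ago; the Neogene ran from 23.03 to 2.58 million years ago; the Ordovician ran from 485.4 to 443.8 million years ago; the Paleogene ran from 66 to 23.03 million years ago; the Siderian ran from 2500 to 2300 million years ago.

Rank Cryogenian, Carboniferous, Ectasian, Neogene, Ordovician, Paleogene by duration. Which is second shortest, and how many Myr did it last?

Start − end for each: Cryogenian 720 − 635 = 85; Carboniferous 358.9 − 298.9 = 60; Ectasian 1400 − 1200 = 200; Neogene 23.03 − 2.58 = 20.45; Ordovician 485.4 − 443.8 = 41.6; Paleogene 66 − 23.03 = 42.97.
Ranking these from shortest: Neogene < Ordovician < Paleogene < Carboniferous < Cryogenian < Ectasian.
Position 2 in that ranking is Ordovician, which lasted 41.6 Myr.

Ordovician, 41.6 million years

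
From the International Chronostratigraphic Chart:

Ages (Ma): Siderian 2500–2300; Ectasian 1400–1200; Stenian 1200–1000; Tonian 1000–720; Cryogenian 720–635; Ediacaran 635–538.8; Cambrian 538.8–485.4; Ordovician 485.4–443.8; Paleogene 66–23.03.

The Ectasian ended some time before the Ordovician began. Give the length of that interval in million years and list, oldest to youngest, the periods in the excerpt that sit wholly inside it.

714.6 million years; Stenian, Tonian, Cryogenian, Ediacaran, Cambrian

End of Ectasian = 1200 Ma; start of Ordovician = 485.4 Ma.
Gap = 1200 − 485.4 = 714.6 Myr.
Periods wholly inside 1200–485.4 Ma: Stenian (1200–1000), Tonian (1000–720), Cryogenian (720–635), Ediacaran (635–538.8), Cambrian (538.8–485.4).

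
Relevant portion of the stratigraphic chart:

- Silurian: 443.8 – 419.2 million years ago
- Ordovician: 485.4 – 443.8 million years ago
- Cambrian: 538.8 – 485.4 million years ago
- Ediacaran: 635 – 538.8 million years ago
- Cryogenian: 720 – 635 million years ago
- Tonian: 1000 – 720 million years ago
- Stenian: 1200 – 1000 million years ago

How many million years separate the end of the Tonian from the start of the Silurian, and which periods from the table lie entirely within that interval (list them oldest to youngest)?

276.2 million years; Cryogenian, Ediacaran, Cambrian, Ordovician

End of Tonian = 720 Ma; start of Silurian = 443.8 Ma.
Gap = 720 − 443.8 = 276.2 Myr.
Periods wholly inside 720–443.8 Ma: Cryogenian (720–635), Ediacaran (635–538.8), Cambrian (538.8–485.4), Ordovician (485.4–443.8).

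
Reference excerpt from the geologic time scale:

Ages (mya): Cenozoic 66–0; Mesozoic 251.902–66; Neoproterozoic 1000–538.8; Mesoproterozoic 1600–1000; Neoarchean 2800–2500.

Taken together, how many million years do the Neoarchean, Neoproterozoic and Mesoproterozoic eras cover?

1361.2 million years

Duration is start − end for each: (2800 − 2500) + (1000 − 538.8) + (1600 − 1000).
That is 300 + 461.2 + 600, which totals 1361.2 million years.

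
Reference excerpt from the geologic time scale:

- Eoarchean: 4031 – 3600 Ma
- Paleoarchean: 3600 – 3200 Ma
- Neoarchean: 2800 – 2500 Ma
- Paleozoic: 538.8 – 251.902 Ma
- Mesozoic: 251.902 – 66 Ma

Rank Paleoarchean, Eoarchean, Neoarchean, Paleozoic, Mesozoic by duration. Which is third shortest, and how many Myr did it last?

Neoarchean, 300 million years

Start − end for each: Paleoarchean 3600 − 3200 = 400; Eoarchean 4031 − 3600 = 431; Neoarchean 2800 − 2500 = 300; Paleozoic 538.8 − 251.902 = 286.898; Mesozoic 251.902 − 66 = 185.902.
Ranking these from shortest: Mesozoic < Paleozoic < Neoarchean < Paleoarchean < Eoarchean.
Position 3 in that ranking is Neoarchean, which lasted 300 Myr.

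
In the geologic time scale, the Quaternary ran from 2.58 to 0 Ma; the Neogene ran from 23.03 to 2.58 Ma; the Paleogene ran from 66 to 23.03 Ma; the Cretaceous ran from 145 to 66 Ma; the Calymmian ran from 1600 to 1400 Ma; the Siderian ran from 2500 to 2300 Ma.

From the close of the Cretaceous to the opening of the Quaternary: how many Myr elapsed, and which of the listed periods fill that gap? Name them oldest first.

63.42 million years; Paleogene, Neogene

The Cretaceous closes at 66 Ma and the Quaternary opens at 2.58 Ma, so the interval is 66 − 2.58 = 63.42 Myr.
A period fits inside if it starts at or after 66 Ma and ends at or before 2.58 Ma; oldest first that gives Paleogene, Neogene.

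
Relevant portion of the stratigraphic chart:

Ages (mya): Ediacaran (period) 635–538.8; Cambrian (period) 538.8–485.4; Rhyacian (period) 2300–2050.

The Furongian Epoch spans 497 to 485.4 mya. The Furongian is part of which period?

The Furongian (497–485.4 Ma) lies entirely within 538.8–485.4 Ma, the Cambrian Period.

Cambrian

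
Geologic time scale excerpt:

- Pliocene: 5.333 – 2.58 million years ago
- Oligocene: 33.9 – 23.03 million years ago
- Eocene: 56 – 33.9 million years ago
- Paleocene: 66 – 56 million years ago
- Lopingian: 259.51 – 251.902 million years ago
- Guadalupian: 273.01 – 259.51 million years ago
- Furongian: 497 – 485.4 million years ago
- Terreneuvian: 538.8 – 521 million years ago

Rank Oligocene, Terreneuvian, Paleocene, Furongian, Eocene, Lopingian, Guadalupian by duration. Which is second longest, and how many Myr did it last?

Start − end for each: Oligocene 33.9 − 23.03 = 10.87; Terreneuvian 538.8 − 521 = 17.8; Paleocene 66 − 56 = 10; Furongian 497 − 485.4 = 11.6; Eocene 56 − 33.9 = 22.1; Lopingian 259.51 − 251.902 = 7.608; Guadalupian 273.01 − 259.51 = 13.5.
Ranking these from longest: Eocene > Terreneuvian > Guadalupian > Furongian > Oligocene > Paleocene > Lopingian.
Position 2 in that ranking is Terreneuvian, which lasted 17.8 Myr.

Terreneuvian, 17.8 million years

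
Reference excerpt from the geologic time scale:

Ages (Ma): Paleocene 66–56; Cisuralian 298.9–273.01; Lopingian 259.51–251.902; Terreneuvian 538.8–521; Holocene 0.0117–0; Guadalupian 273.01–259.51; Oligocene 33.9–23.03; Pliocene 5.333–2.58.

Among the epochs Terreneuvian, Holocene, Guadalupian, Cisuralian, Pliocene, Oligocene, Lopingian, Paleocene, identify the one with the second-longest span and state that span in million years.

Terreneuvian, 17.8 million years

Start − end for each: Terreneuvian 538.8 − 521 = 17.8; Holocene 0.0117 − 0 = 0.0117; Guadalupian 273.01 − 259.51 = 13.5; Cisuralian 298.9 − 273.01 = 25.89; Pliocene 5.333 − 2.58 = 2.753; Oligocene 33.9 − 23.03 = 10.87; Lopingian 259.51 − 251.902 = 7.608; Paleocene 66 − 56 = 10.
Ranking these from longest: Cisuralian > Terreneuvian > Guadalupian > Oligocene > Paleocene > Lopingian > Pliocene > Holocene.
Position 2 in that ranking is Terreneuvian, which lasted 17.8 Myr.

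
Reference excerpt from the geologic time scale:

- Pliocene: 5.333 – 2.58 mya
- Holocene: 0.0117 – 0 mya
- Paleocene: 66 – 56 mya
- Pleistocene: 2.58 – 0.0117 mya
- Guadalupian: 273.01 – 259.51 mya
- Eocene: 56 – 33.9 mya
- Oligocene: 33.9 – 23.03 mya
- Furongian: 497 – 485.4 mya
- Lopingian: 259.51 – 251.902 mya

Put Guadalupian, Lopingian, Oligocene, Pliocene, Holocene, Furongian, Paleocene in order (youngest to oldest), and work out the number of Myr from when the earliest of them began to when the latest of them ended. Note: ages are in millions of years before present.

Start ages (Ma): Furongian 497, Guadalupian 273.01, Lopingian 259.51, Paleocene 66, Oligocene 33.9, Pliocene 5.333, Holocene 0.0117.
Ordered youngest to oldest: Holocene, Pliocene, Oligocene, Paleocene, Lopingian, Guadalupian, Furongian.
Span = 497 − 0 = 497 Myr.

Holocene → Pliocene → Oligocene → Paleocene → Lopingian → Guadalupian → Furongian; total span 497 Myr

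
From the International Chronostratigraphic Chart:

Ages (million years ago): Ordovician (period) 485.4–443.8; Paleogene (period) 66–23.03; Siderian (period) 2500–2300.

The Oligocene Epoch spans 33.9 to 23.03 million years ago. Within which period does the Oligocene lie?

Paleogene

The Oligocene (33.9–23.03 Ma) lies entirely within 66–23.03 Ma, the Paleogene Period.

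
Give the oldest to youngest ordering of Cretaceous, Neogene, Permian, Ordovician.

Ordovician, Permian, Cretaceous, Neogene

Era membership (oldest first within each) — Paleozoic: Ordovician, Permian; Mesozoic: Cretaceous; Cenozoic: Neogene. Paleozoic precedes Mesozoic, which precedes Cenozoic. Concatenating the groups in that era order gives oldest to youngest directly.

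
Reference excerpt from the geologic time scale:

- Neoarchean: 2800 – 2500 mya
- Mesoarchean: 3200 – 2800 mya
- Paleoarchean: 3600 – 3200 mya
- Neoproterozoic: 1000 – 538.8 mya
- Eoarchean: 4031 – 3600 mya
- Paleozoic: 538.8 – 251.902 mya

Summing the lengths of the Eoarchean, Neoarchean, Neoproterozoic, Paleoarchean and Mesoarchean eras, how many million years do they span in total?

1992.2 million years

Each duration: Eoarchean = 431; Neoarchean = 300; Neoproterozoic = 461.2; Paleoarchean = 400; Mesoarchean = 400.
Sum: 431 + 300 + 461.2 + 400 + 400 = 1992.2 Myr.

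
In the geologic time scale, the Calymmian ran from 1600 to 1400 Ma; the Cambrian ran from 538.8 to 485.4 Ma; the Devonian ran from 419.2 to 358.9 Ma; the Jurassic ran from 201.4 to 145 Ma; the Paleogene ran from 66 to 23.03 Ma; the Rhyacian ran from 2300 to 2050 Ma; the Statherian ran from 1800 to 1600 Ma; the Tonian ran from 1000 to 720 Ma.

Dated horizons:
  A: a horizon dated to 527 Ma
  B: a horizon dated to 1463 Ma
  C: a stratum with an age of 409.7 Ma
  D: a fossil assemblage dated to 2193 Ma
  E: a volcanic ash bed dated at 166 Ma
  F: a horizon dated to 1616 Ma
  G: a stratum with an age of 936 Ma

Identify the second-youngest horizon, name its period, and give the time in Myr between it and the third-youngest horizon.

Sorted youngest-first by Ma: E (166), C (409.7), A (527), G (936), B (1463), F (1616), D (2193).
The second youngest is C at 409.7 Ma, which lies in 419.2–358.9 Ma: the Devonian.
The third youngest is A at 527 Ma; separation = |409.7 − 527| = 117.3 Myr.

C, in the Devonian; 117.3 million years to A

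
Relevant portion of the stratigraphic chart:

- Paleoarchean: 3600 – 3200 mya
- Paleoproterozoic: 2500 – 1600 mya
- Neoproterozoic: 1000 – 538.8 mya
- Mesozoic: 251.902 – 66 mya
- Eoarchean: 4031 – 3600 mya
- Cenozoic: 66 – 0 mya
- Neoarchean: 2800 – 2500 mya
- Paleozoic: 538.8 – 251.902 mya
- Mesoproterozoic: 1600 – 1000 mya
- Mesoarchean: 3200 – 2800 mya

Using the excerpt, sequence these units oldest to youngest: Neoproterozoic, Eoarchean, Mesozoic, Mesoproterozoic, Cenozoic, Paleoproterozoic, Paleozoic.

Eoarchean → Paleoproterozoic → Mesoproterozoic → Neoproterozoic → Paleozoic → Mesozoic → Cenozoic

The oldest of these is Eoarchean (starts 4031 Ma) and the youngest is Cenozoic (ends 0 Ma).
In between, by decreasing start age: Paleoproterozoic (2500), Mesoproterozoic (1600), Neoproterozoic (1000), Paleozoic (538.8), Mesozoic (251.902).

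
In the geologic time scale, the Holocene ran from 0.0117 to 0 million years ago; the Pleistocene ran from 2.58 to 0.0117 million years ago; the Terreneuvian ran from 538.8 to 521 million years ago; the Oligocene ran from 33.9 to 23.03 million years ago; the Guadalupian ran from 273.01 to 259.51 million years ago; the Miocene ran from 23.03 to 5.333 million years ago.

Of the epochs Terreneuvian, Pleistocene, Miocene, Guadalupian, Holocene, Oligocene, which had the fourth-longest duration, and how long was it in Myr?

Start − end for each: Terreneuvian 538.8 − 521 = 17.8; Pleistocene 2.58 − 0.0117 = 2.5683; Miocene 23.03 − 5.333 = 17.697; Guadalupian 273.01 − 259.51 = 13.5; Holocene 0.0117 − 0 = 0.0117; Oligocene 33.9 − 23.03 = 10.87.
Ranking these from longest: Terreneuvian > Miocene > Guadalupian > Oligocene > Pleistocene > Holocene.
Position 4 in that ranking is Oligocene, which lasted 10.87 Myr.

Oligocene, 10.87 million years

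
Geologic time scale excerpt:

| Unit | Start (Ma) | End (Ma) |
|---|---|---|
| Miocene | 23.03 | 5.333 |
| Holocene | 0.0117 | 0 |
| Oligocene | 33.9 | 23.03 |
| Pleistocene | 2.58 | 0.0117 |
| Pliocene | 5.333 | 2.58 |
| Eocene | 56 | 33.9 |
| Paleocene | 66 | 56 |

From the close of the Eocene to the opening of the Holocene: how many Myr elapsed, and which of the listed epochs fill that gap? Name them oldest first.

33.8883 million years; Oligocene, Miocene, Pliocene, Pleistocene

The Eocene closes at 33.9 Ma and the Holocene opens at 0.0117 Ma, so the interval is 33.9 − 0.0117 = 33.8883 Myr.
An epoch fits inside if it starts at or after 33.9 Ma and ends at or before 0.0117 Ma; oldest first that gives Oligocene, Miocene, Pliocene, Pleistocene.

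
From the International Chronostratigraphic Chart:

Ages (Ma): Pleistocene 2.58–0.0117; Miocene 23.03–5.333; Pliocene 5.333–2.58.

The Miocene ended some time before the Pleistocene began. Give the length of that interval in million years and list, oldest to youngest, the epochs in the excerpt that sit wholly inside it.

End of Miocene = 5.333 Ma; start of Pleistocene = 2.58 Ma.
Gap = 5.333 − 2.58 = 2.753 Myr.
Epochs wholly inside 5.333–2.58 Ma: Pliocene (5.333–2.58).

2.753 million years; Pliocene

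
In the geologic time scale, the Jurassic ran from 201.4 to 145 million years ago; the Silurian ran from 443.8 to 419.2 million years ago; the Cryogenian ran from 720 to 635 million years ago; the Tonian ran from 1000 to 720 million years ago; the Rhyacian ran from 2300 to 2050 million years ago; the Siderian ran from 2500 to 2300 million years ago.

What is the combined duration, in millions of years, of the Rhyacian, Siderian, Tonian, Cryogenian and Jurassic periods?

871.4 million years

Each duration: Rhyacian = 250; Siderian = 200; Tonian = 280; Cryogenian = 85; Jurassic = 56.4.
Sum: 250 + 200 + 280 + 85 + 56.4 = 871.4 Myr.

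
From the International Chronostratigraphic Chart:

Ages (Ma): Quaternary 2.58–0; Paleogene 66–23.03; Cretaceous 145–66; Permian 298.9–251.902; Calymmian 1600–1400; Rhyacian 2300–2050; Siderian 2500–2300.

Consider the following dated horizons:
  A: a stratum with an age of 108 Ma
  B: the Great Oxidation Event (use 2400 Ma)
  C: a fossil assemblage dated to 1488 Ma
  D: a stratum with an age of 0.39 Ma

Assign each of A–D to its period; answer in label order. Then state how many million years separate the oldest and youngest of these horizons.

Match each age against the start–end ranges in the excerpt: A = 108 Ma → Cretaceous (145–66); B = 2400 Ma → Siderian (2500–2300); C = 1488 Ma → Calymmian (1600–1400); D = 0.39 Ma → Quaternary (2.58–0).
The largest age is 2400 Ma and the smallest is 0.39 Ma; their difference is 2399.61 Myr.

A — Cretaceous; B — Siderian; C — Calymmian; D — Quaternary; span 2399.61 million years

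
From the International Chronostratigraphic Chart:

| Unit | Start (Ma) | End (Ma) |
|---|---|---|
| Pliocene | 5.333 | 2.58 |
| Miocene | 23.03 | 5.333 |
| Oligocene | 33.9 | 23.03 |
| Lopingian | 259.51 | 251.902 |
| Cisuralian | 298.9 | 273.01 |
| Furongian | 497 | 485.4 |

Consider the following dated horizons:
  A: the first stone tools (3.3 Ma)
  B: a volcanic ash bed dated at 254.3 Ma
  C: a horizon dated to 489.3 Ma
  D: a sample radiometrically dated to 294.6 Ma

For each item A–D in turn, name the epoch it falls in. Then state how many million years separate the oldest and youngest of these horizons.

Match each age against the start–end ranges in the excerpt: A = 3.3 Ma → Pliocene (5.333–2.58); B = 254.3 Ma → Lopingian (259.51–251.902); C = 489.3 Ma → Furongian (497–485.4); D = 294.6 Ma → Cisuralian (298.9–273.01).
The largest age is 489.3 Ma and the smallest is 3.3 Ma; their difference is 486 Myr.

A — Pliocene; B — Lopingian; C — Furongian; D — Cisuralian; span 486 million years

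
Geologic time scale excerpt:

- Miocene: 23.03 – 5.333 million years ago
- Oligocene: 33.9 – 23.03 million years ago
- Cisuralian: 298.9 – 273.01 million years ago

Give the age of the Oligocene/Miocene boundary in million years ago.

The Oligocene ends and the Miocene begins at 23.03 million years ago.

23.03 million years ago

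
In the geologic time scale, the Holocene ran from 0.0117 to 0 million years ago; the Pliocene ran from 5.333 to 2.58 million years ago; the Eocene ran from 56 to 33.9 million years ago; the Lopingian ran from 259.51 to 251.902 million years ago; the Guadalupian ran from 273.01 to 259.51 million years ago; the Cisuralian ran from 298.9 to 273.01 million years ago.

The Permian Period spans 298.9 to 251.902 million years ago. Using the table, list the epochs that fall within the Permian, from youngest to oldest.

Epochs with both bounds inside 298.9–251.902 Ma: Lopingian (259.51–251.902), Guadalupian (273.01–259.51), Cisuralian (298.9–273.01).

Lopingian, Guadalupian, Cisuralian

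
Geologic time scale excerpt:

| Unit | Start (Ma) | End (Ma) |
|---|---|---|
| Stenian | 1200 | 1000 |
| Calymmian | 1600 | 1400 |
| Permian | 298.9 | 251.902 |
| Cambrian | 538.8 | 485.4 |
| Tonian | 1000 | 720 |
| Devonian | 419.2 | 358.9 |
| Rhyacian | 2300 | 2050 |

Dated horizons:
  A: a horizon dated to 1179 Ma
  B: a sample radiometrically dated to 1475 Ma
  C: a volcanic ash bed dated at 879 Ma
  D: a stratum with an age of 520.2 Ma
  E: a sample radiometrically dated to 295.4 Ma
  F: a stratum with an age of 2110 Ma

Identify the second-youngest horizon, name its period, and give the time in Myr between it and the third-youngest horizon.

Sorted youngest-first by Ma: E (295.4), D (520.2), C (879), A (1179), B (1475), F (2110).
The second youngest is D at 520.2 Ma, which lies in 538.8–485.4 Ma: the Cambrian.
The third youngest is C at 879 Ma; separation = |520.2 − 879| = 358.8 Myr.

D, in the Cambrian; 358.8 million years to C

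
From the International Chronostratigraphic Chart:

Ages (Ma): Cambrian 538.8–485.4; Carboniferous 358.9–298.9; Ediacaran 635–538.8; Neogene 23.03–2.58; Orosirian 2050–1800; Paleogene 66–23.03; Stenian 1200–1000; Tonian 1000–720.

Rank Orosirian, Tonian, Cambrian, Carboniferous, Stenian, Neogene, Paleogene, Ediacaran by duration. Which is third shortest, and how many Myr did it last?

Cambrian, 53.4 million years

Durations: Orosirian 250; Tonian 280; Cambrian 53.4; Carboniferous 60; Stenian 200; Neogene 20.45; Paleogene 42.97; Ediacaran 96.2 Myr.
Sorted shortest-first: Neogene (20.45), Paleogene (42.97), Cambrian (53.4), Carboniferous (60), Ediacaran (96.2), Stenian (200), Orosirian (250), Tonian (280).
The third shortest is Cambrian at 53.4 Myr.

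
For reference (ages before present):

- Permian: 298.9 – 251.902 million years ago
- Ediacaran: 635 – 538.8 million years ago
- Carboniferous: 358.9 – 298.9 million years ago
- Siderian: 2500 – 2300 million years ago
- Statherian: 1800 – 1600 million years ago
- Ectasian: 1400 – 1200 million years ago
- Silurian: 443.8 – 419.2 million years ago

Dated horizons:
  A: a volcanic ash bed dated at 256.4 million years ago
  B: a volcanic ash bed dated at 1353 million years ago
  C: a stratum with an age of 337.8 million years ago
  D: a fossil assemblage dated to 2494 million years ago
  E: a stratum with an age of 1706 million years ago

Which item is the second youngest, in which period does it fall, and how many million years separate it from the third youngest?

Sorted youngest-first by Ma: A (256.4), C (337.8), B (1353), E (1706), D (2494).
The second youngest is C at 337.8 Ma, which lies in 358.9–298.9 Ma: the Carboniferous.
The third youngest is B at 1353 Ma; separation = |337.8 − 1353| = 1015.2 Myr.

C, in the Carboniferous; 1015.2 million years to B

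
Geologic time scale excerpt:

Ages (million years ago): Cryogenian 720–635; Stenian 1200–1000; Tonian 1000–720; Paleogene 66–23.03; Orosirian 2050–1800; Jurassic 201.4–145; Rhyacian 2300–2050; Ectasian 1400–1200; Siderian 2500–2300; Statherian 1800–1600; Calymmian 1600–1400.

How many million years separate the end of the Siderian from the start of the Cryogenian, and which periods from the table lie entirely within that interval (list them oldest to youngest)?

1580 million years; Rhyacian, Orosirian, Statherian, Calymmian, Ectasian, Stenian, Tonian

End of Siderian = 2300 Ma; start of Cryogenian = 720 Ma.
Gap = 2300 − 720 = 1580 Myr.
Periods wholly inside 2300–720 Ma: Rhyacian (2300–2050), Orosirian (2050–1800), Statherian (1800–1600), Calymmian (1600–1400), Ectasian (1400–1200), Stenian (1200–1000), Tonian (1000–720).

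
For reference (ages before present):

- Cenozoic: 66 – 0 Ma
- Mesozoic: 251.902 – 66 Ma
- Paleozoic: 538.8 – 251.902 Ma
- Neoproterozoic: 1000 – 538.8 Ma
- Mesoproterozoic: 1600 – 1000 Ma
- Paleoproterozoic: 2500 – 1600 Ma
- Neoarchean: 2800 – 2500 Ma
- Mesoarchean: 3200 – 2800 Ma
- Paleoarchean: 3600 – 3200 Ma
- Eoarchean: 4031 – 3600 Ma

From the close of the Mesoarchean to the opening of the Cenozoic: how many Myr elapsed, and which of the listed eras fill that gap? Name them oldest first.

The Mesoarchean closes at 2800 Ma and the Cenozoic opens at 66 Ma, so the interval is 2800 − 66 = 2734 Myr.
An era fits inside if it starts at or after 2800 Ma and ends at or before 66 Ma; oldest first that gives Neoarchean, Paleoproterozoic, Mesoproterozoic, Neoproterozoic, Paleozoic, Mesozoic.

2734 million years; Neoarchean, Paleoproterozoic, Mesoproterozoic, Neoproterozoic, Paleozoic, Mesozoic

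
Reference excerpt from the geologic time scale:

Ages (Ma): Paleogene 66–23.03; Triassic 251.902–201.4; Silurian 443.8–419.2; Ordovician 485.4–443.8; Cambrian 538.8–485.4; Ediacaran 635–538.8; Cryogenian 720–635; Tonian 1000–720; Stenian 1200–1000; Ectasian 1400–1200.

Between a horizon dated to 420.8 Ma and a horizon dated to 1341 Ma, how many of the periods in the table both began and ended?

1341 Ma sits inside the Ectasian (1400–1200) and 420.8 Ma inside the Silurian (443.8–419.2); neither of those is wholly between the two dates.
The listed periods lying completely between them are Stenian, Tonian, Cryogenian, Ediacaran, Cambrian, Ordovician — 6 in all.

6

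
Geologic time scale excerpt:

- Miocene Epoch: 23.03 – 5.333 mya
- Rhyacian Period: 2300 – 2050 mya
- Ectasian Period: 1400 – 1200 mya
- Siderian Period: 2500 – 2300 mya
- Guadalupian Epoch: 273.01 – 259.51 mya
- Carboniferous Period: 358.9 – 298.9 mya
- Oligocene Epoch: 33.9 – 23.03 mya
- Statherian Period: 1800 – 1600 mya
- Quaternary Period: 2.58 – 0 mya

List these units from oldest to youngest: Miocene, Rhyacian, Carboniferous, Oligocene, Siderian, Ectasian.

Siderian, then Rhyacian, then Ectasian, then Carboniferous, then Oligocene, then Miocene

The oldest of these is Siderian (starts 2500 Ma) and the youngest is Miocene (ends 5.333 Ma).
In between, by decreasing start age: Rhyacian (2300), Ectasian (1400), Carboniferous (358.9), Oligocene (33.9).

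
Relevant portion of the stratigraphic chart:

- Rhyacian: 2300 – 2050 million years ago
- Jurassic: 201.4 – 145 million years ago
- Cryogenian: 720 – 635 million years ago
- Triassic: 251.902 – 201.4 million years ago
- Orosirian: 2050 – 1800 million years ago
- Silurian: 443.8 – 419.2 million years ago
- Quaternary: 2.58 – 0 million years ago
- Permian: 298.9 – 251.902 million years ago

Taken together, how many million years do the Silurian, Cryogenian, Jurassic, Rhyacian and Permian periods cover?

462.998 million years

Duration is start − end for each: (443.8 − 419.2) + (720 − 635) + (201.4 − 145) + (2300 − 2050) + (298.9 − 251.902).
That is 24.6 + 85 + 56.4 + 250 + 46.998, which totals 462.998 million years.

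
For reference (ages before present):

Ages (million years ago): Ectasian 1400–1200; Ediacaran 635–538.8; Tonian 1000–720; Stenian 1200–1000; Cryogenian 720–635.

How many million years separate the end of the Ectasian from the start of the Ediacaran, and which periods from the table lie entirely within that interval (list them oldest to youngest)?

565 million years; Stenian, Tonian, Cryogenian

The Ectasian closes at 1200 Ma and the Ediacaran opens at 635 Ma, so the interval is 1200 − 635 = 565 Myr.
A period fits inside if it starts at or after 1200 Ma and ends at or before 635 Ma; oldest first that gives Stenian, Tonian, Cryogenian.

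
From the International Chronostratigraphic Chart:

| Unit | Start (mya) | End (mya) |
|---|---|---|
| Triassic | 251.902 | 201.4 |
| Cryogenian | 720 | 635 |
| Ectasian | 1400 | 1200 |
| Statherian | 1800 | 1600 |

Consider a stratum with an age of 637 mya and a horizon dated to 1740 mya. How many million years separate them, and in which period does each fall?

1103 million years apart; the first in the Cryogenian, the second in the Statherian

Elapsed time: 1740 − 637 = 1103 Myr.
637 Ma lies within 720–635 Ma: Cryogenian.
1740 Ma lies within 1800–1600 Ma: Statherian.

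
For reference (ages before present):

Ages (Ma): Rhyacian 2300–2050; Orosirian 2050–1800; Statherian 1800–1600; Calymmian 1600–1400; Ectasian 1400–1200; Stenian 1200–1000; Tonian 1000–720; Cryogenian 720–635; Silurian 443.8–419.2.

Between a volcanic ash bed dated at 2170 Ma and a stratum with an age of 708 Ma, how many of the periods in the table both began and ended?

6

The older date is 2170 Ma and the younger is 708 Ma.
Periods with start < 2170 and end > 708 Ma: Orosirian (2050–1800), Statherian (1800–1600), Calymmian (1600–1400), Ectasian (1400–1200), Stenian (1200–1000), Tonian (1000–720).
That is 6 complete periods.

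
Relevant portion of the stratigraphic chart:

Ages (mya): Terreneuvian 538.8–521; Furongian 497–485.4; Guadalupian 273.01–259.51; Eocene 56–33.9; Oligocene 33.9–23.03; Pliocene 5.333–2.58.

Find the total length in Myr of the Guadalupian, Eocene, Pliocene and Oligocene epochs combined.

Duration is start − end for each: (273.01 − 259.51) + (56 − 33.9) + (5.333 − 2.58) + (33.9 − 23.03).
That is 13.5 + 22.1 + 2.753 + 10.87, which totals 49.223 million years.

49.223 million years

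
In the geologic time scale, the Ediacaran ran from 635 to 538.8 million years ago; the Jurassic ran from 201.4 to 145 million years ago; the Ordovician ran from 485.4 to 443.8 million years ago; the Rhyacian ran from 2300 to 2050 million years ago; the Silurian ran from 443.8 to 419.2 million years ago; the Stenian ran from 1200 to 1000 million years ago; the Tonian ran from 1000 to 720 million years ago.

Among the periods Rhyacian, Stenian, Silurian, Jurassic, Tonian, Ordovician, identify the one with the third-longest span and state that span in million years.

Stenian, 200 million years

Start − end for each: Rhyacian 2300 − 2050 = 250; Stenian 1200 − 1000 = 200; Silurian 443.8 − 419.2 = 24.6; Jurassic 201.4 − 145 = 56.4; Tonian 1000 − 720 = 280; Ordovician 485.4 − 443.8 = 41.6.
Ranking these from longest: Tonian > Rhyacian > Stenian > Jurassic > Ordovician > Silurian.
Position 3 in that ranking is Stenian, which lasted 200 Myr.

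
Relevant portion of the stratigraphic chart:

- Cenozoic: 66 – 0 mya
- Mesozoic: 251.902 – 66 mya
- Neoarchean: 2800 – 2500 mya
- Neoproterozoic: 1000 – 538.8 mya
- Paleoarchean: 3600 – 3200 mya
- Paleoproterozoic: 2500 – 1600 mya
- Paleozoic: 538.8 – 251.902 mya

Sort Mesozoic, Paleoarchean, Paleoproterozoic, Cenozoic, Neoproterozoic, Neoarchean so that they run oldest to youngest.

The oldest of these is Paleoarchean (starts 3600 Ma) and the youngest is Cenozoic (ends 0 Ma).
In between, by decreasing start age: Neoarchean (2800), Paleoproterozoic (2500), Neoproterozoic (1000), Mesozoic (251.902).

Paleoarchean, Neoarchean, Paleoproterozoic, Neoproterozoic, Mesozoic, Cenozoic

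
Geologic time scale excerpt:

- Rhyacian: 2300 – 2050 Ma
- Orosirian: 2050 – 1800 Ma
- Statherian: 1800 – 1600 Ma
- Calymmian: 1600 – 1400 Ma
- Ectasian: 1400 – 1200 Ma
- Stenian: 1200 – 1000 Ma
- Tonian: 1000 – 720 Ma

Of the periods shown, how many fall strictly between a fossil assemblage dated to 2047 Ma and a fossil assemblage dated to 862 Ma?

4

The older date is 2047 Ma and the younger is 862 Ma.
Periods with start < 2047 and end > 862 Ma: Statherian (1800–1600), Calymmian (1600–1400), Ectasian (1400–1200), Stenian (1200–1000).
That is 4 complete periods.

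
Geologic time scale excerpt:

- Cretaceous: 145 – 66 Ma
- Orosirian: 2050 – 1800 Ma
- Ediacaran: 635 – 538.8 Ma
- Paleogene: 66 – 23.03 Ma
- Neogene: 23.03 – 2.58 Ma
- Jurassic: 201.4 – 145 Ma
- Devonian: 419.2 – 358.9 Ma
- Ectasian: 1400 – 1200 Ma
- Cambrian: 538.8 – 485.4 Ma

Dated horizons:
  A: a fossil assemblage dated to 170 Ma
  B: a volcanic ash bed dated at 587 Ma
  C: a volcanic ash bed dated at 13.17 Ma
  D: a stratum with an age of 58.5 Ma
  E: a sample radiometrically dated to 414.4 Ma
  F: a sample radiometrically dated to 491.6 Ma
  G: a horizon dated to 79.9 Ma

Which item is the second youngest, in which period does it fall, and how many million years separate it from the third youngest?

Sorted youngest-first by Ma: C (13.17), D (58.5), G (79.9), A (170), E (414.4), F (491.6), B (587).
The second youngest is D at 58.5 Ma, which lies in 66–23.03 Ma: the Paleogene.
The third youngest is G at 79.9 Ma; separation = |58.5 − 79.9| = 21.4 Myr.

D, in the Paleogene; 21.4 million years to G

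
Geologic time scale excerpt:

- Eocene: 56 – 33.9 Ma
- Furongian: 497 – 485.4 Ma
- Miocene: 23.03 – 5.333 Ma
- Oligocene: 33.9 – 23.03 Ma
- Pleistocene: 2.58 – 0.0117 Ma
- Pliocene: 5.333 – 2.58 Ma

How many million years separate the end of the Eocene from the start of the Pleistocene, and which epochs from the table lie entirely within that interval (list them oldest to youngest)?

31.32 million years; Oligocene, Miocene, Pliocene

The Eocene closes at 33.9 Ma and the Pleistocene opens at 2.58 Ma, so the interval is 33.9 − 2.58 = 31.32 Myr.
An epoch fits inside if it starts at or after 33.9 Ma and ends at or before 2.58 Ma; oldest first that gives Oligocene, Miocene, Pliocene.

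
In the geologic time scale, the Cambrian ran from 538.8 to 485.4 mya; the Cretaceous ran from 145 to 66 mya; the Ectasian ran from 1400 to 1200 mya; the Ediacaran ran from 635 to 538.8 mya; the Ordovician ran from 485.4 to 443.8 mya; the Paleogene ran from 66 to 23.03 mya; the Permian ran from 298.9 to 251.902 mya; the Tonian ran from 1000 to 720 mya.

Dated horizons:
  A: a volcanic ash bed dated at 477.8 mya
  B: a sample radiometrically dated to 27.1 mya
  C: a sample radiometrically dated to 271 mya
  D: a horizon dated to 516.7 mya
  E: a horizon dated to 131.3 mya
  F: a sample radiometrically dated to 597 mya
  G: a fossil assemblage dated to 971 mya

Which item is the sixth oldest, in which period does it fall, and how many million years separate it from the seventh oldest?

Larger Ma means older, so oldest first: G 971 > F 597 > D 516.7 > A 477.8 > C 271 > E 131.3 > B 27.1.
Counting 6 along gives E (131.3 Ma); the excerpt puts that inside the Cretaceous, 145–66 Ma.
Next in line is B (27.1 Ma), and 131.3 − 27.1 = 104.2 Myr.

E, in the Cretaceous; 104.2 million years to B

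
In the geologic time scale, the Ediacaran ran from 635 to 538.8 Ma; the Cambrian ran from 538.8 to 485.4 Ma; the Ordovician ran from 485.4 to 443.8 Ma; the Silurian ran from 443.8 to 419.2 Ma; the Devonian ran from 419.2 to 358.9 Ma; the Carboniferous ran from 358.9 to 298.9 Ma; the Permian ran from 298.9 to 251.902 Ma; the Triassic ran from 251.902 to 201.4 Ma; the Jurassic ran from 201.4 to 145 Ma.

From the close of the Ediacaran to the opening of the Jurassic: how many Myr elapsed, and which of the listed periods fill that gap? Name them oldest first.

337.4 million years; Cambrian, Ordovician, Silurian, Devonian, Carboniferous, Permian, Triassic

End of Ediacaran = 538.8 Ma; start of Jurassic = 201.4 Ma.
Gap = 538.8 − 201.4 = 337.4 Myr.
Periods wholly inside 538.8–201.4 Ma: Cambrian (538.8–485.4), Ordovician (485.4–443.8), Silurian (443.8–419.2), Devonian (419.2–358.9), Carboniferous (358.9–298.9), Permian (298.9–251.902), Triassic (251.902–201.4).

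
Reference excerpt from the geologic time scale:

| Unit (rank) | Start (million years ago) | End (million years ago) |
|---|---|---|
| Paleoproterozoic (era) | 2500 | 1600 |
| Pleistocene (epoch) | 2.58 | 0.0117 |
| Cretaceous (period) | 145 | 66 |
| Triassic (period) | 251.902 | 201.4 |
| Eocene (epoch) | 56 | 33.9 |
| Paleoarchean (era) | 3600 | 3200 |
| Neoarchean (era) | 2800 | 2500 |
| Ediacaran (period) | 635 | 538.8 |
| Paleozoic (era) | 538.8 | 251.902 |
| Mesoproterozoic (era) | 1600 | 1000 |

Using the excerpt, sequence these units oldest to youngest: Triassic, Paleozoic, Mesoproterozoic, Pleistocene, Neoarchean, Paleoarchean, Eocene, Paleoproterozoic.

Paleoarchean, Neoarchean, Paleoproterozoic, Mesoproterozoic, Paleozoic, Triassic, Eocene, Pleistocene

The oldest of these is Paleoarchean (starts 3600 Ma) and the youngest is Pleistocene (ends 0.0117 Ma).
In between, by decreasing start age: Neoarchean (2800), Paleoproterozoic (2500), Mesoproterozoic (1600), Paleozoic (538.8), Triassic (251.902), Eocene (56).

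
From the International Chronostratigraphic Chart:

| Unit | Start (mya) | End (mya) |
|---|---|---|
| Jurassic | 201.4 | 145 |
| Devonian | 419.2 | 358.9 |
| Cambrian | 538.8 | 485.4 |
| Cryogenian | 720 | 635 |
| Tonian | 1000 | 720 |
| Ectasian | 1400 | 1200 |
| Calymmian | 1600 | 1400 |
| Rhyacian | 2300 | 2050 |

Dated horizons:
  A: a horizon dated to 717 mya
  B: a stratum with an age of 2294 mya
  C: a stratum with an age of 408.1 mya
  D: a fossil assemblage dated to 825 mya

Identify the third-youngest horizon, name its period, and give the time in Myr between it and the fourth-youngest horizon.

D, in the Tonian; 1469 million years to B

Smaller Ma means younger, so youngest first: C 408.1 < A 717 < D 825 < B 2294.
Counting 3 along gives D (825 Ma); the excerpt puts that inside the Tonian, 1000–720 Ma.
Next in line is B (2294 Ma), and 2294 − 825 = 1469 Myr.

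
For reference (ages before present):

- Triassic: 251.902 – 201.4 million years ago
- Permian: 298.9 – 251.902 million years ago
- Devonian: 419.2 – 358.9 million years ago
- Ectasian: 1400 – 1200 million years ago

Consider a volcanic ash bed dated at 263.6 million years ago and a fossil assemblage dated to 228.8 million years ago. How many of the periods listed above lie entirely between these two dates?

Checking each listed span, none has both start < 263.6 Ma and end > 228.8 Ma — every period straddles one of the two dates or lies outside them — so the count is 0.

0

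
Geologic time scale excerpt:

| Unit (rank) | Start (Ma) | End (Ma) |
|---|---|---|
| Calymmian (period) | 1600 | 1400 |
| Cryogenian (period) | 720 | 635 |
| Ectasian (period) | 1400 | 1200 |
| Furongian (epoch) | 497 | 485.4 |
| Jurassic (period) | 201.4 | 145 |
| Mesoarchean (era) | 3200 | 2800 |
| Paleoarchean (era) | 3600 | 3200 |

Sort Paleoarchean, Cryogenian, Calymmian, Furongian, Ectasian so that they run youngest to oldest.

Sorting by start age (ascending Ma, since larger Ma = older): Furongian start 497, Cryogenian start 720, Ectasian start 1400, Calymmian start 1600, Paleoarchean start 3600.

Furongian, then Cryogenian, then Ectasian, then Calymmian, then Paleoarchean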